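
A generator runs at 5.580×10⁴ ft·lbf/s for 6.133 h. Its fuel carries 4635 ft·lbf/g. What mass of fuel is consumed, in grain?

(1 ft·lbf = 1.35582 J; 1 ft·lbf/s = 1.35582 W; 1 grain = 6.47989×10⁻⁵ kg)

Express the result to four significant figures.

5.580×10⁴ ft·lbf/s → 75654.8 W
6.133 h → 22078.8 s
E = P × t = 75654.8 × 22078.8 = 1.67037×10⁹ J
4635 ft·lbf/g → 6.28423×10⁶ J/kg
m = E / e_s = 1.67037×10⁹ / 6.28423×10⁶ = 265.803 kg
In grain: 265.803 / 6.47989×10⁻⁵ = 4.10197×10⁶ grain

4.102×10⁶ grain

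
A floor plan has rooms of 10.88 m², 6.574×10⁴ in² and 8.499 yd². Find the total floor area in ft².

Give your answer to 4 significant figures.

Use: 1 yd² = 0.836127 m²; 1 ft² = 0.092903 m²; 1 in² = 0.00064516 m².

650.1 ft²

10.88 m² (already m²)
6.574×10⁴ in² × 0.00064516 → 42.4128 m²
8.499 yd² × 0.836127 → 7.10624 m²
Sum: 10.88 + 42.4128 + 7.10624 = 60.399 m²
In ft²: 60.399 / 0.092903 = 650.13 ft²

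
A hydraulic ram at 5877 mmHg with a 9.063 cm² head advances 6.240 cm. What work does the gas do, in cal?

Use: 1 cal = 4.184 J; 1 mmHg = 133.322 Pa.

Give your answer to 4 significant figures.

5877 mmHg → 783533 Pa
9.063 cm² → 9.063×10⁻⁴ m²
F = P × A = 783533 × 9.063×10⁻⁴ = 710.116 N
6.240 cm → 0.0624 m
W = F × d = 710.116 × 0.0624 = 44.3112 J
In cal: 44.3112 / 4.184 = 10.5906 cal

10.59 cal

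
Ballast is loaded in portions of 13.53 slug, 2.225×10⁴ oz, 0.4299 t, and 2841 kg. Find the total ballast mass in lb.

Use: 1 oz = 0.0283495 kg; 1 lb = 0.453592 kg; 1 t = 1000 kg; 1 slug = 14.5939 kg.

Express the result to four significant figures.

9037 lb

13.53 slug × 14.5939 = 197.455 kg
2.225×10⁴ oz × 0.0283495 = 630.776 kg
0.4299 t × 1000 = 429.9 kg
2841 kg (already kg)
Sum: 197.455 + 630.776 + 429.9 + 2841 = 4099.13 kg
In lb: 4099.13 / 0.453592 = 9037.04 lb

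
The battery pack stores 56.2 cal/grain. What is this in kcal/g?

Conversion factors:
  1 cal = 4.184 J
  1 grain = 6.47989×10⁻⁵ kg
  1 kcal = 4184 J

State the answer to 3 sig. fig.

56.2 cal/grain × 4.184 J/cal ÷ 6.47989×10⁻⁵ kg/grain = 3.62878×10⁶ J/kg
3.62878×10⁶ J/kg ÷ 4184 J/kcal × 0.001 kg/g = 0.867299 kcal/g

0.867 kcal/g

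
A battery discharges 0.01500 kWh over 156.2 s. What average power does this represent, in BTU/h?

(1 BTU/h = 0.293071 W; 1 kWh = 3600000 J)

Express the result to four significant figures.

1180 BTU/h

0.01500 kWh × 3600000 → 54000 J
P = E / t = 54000 J / 156.2 s = 345.711 W
345.711 W ÷ (0.293071 W/BTU/h) = 1179.62 BTU/h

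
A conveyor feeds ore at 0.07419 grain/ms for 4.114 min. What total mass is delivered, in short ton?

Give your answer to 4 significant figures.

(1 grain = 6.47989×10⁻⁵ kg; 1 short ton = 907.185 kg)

0.001308 short ton

0.07419 grain/ms → 0.00480743 kg/s
4.114 min → 246.84 s
m = ṁ × t = 0.00480743 × 246.84 = 1.18667 kg
In short ton: 1.18667 / 907.185 = 0.00130808 short ton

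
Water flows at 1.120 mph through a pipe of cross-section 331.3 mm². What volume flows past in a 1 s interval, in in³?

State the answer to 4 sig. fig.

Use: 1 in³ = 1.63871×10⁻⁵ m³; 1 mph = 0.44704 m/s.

10.12 in³

1.120 mph × 0.44704 → 0.500685 m/s
331.3 mm² × 10⁻⁶ → 3.313×10⁻⁴ m²
V = v × A × t = 0.500685 m/s × 3.313×10⁻⁴ m² × 1 s = 1.65877×10⁻⁴ m³
1.65877×10⁻⁴ m³ ÷ (1.63871×10⁻⁵ m³/in³) = 10.1224 in³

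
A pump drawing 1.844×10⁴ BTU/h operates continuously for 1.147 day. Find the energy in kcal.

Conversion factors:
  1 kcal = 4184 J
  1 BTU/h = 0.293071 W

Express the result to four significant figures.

1.280×10⁵ kcal

1.844×10⁴ BTU/h × 0.293071 = 5404.23 W
1.147 day × 86400 = 99100.8 s
E = P × t = 5404.23 W × 99100.8 s = 5.35564×10⁸ J
5.35564×10⁸ J ÷ (4184 J/kcal) = 128003 kcal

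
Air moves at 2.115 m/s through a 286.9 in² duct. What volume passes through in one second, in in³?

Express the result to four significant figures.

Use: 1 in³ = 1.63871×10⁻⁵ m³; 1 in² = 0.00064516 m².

286.9 in² × 0.00064516 = 0.185096 m²
V = v × A × t = 2.115 m/s × 0.185096 m² × 1 s = 0.391478 m³
0.391478 m³ ÷ (1.63871×10⁻⁵ m³/in³) = 23889.4 in³

2.389×10⁴ in³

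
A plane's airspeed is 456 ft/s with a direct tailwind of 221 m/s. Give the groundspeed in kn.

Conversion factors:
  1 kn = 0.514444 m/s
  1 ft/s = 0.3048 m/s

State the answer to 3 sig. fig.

456 ft/s × 0.3048 → 138.989 m/s
221 m/s (already m/s)
Total: 138.989 + 221 = 359.989 m/s
In kn: 359.989 / 0.514444 = 699.763 kn

700 kn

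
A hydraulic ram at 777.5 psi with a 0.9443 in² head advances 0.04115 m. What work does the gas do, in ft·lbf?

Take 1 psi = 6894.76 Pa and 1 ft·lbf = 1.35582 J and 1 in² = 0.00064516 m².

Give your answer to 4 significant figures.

777.5 psi → 5.36068×10⁶ Pa
0.9443 in² → 6.09225×10⁻⁴ m²
F = P × A = 5.36068×10⁶ × 6.09225×10⁻⁴ = 3265.86 N
W = F × d = 3265.86 × 0.04115 = 134.39 J
In ft·lbf: 134.39 / 1.35582 = 99.1208 ft·lbf

99.12 ft·lbf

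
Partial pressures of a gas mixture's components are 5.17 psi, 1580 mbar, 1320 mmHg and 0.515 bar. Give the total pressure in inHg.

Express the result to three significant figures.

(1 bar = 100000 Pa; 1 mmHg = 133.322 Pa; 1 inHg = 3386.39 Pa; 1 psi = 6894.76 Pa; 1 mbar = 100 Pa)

124 inHg

5.17 psi × 6894.76 → 35645.9 Pa
1580 mbar × 100 → 158000 Pa
1320 mmHg × 133.322 → 175985 Pa
0.515 bar × 100000 → 51500 Pa
Sum: 35645.9 + 158000 + 175985 + 51500 = 421131 Pa
In inHg: 421131 / 3386.39 = 124.36 inHg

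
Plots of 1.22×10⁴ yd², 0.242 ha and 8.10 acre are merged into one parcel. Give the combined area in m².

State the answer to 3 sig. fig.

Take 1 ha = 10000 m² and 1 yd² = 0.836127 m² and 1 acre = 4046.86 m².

4.54×10⁴ m²

1.22×10⁴ yd² × 0.836127 = 10200.7 m²
0.242 ha × 10000 = 2420 m²
8.10 acre × 4046.86 = 32779.6 m²
Total: 10200.7 + 2420 + 32779.6 = 45400.3 m²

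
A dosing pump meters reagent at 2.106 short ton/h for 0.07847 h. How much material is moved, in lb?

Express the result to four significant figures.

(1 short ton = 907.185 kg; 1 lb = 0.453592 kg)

2.106 short ton/h → 0.530703 kg/s
0.07847 h → 282.492 s
m = ṁ × t = 0.530703 × 282.492 = 149.919 kg
In lb: 149.919 / 0.453592 = 330.515 lb

330.5 lb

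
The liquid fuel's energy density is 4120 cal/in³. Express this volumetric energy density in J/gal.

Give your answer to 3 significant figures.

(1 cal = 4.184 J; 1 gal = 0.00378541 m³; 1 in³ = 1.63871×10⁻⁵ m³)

3.98×10⁶ J/gal

4120 cal/in³ × 4.184 J/cal ÷ 1.63871×10⁻⁵ m³/in³ = 1.05193×10⁹ J/m³
1.05193×10⁹ J/m³ × 0.00378541 m³/gal = 3.98199×10⁶ J/gal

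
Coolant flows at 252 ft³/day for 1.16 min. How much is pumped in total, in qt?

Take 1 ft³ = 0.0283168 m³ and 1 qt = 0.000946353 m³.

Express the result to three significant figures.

6.07 qt

252 ft³/day → 8.25907×10⁻⁵ m³/s
1.16 min → 69.6 s
V = Q × t = 8.25907×10⁻⁵ × 69.6 = 0.00574831 m³
In qt: 0.00574831 / 0.000946353 = 6.07417 qt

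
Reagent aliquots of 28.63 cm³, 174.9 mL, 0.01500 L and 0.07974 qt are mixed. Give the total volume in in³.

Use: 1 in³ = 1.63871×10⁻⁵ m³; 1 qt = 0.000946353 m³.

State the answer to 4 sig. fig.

17.94 in³

28.63 cm³ × 10⁻⁶ = 2.863×10⁻⁵ m³
174.9 mL × 10⁻⁶ = 1.749×10⁻⁴ m³
0.01500 L × 0.001 = 1.5×10⁻⁵ m³
0.07974 qt × 0.000946353 = 7.54622×10⁻⁵ m³
Combined: 2.863×10⁻⁵ + 1.749×10⁻⁴ + 1.5×10⁻⁵ + 7.54622×10⁻⁵ = 2.93992×10⁻⁴ m³
In in³: 2.93992×10⁻⁴ / 1.63871×10⁻⁵ = 17.9405 in³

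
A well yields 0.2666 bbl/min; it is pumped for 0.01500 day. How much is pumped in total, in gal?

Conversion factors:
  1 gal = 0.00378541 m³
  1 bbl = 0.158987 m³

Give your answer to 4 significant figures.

0.2666 bbl/min → 7.06432×10⁻⁴ m³/s
0.01500 day → 1296 s
V = Q × t = 7.06432×10⁻⁴ × 1296 = 0.915536 m³
In gal: 0.915536 / 0.00378541 = 241.859 gal

241.9 gal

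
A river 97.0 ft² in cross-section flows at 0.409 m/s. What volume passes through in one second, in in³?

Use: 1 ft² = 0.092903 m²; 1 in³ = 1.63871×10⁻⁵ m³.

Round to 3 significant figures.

97.0 ft² × 0.092903 = 9.01159 m²
V = v × A × t = 0.409 m/s × 9.01159 m² × 1 s = 3.68574 m³
3.68574 m³ ÷ (1.63871×10⁻⁵ m³/in³) = 224917 in³

2.25×10⁵ in³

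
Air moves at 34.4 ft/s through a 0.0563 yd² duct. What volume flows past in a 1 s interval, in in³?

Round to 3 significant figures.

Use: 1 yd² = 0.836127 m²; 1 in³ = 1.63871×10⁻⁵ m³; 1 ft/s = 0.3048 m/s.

34.4 ft/s × 0.3048 → 10.4851 m/s
0.0563 yd² × 0.836127 → 0.047074 m²
V = v × A × t = 10.4851 m/s × 0.047074 m² × 1 s = 0.493576 m³
0.493576 m³ ÷ (1.63871×10⁻⁵ m³/in³) = 30119.8 in³

3.01×10⁴ in³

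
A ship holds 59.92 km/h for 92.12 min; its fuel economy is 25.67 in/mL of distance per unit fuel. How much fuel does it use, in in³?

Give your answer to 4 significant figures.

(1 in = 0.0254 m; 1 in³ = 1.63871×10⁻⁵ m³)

8610 in³

59.92 km/h → 16.6444 m/s
92.12 min → 5527.2 s
d = v × t = 16.6444 × 5527.2 = 91996.9 m
25.67 in/mL → 652018 m/m³
V = d / (distance per unit fuel) = 91996.9 / 652018 = 0.141096 m³
In in³: 0.141096 / 1.63871×10⁻⁵ = 8610.19 in³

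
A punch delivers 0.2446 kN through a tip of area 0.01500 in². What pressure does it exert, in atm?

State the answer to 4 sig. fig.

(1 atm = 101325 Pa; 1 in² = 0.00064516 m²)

0.2446 kN × 1000 → 244.6 N
0.01500 in² × 0.00064516 → 9.6774×10⁻⁶ m²
P = F / A = 244.6 N / 9.6774×10⁻⁶ m² = 2.52754×10⁷ Pa
2.52754×10⁷ Pa ÷ (101325 Pa/atm) = 249.449 atm

249.4 atm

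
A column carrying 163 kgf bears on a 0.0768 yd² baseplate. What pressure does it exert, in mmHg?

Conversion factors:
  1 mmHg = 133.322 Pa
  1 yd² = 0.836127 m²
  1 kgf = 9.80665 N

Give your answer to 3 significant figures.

187 mmHg

163 kgf × 9.80665 = 1598.48 N
0.0768 yd² × 0.836127 = 0.0642146 m²
P = F / A = 1598.48 N / 0.0642146 m² = 24892.8 Pa
24892.8 Pa ÷ (133.322 Pa/mmHg) = 186.712 mmHg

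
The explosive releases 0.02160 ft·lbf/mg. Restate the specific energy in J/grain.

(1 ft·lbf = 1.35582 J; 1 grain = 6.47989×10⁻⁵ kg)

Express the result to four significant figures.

1.898 J/grain

0.02160 ft·lbf/mg × 1.35582 J/ft·lbf ÷ 10⁻⁶ kg/mg = 29285.7 J/kg
29285.7 J/kg × 6.47989×10⁻⁵ kg/grain = 1.89768 J/grain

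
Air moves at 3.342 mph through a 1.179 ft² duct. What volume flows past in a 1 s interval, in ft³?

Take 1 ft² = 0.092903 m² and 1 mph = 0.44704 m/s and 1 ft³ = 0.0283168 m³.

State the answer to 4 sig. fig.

3.342 mph × 0.44704 = 1.49401 m/s
1.179 ft² × 0.092903 = 0.109533 m²
V = v × A × t = 1.49401 m/s × 0.109533 m² × 1 s = 0.163643 m³
0.163643 m³ ÷ (0.0283168 m³/ft³) = 5.77901 ft³

5.779 ft³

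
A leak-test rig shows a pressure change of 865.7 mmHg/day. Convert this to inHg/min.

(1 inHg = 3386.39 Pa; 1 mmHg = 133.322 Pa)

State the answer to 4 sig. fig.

865.7 mmHg/day × 133.322 Pa/mmHg ÷ 86400 s/day = 1.33584 Pa/s
1.33584 Pa/s ÷ 3386.39 Pa/inHg × 60 s/min = 0.0236684 inHg/min

0.02367 inHg/min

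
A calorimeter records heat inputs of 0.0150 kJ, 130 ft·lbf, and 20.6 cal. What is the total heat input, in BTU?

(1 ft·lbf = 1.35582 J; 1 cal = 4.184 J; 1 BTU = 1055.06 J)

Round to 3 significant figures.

0.0150 kJ × 1000 = 15 J
130 ft·lbf × 1.35582 = 176.257 J
20.6 cal × 4.184 = 86.1904 J
Combined: 15 + 176.257 + 86.1904 = 277.447 J
In BTU: 277.447 / 1055.06 = 0.262968 BTU

0.263 BTU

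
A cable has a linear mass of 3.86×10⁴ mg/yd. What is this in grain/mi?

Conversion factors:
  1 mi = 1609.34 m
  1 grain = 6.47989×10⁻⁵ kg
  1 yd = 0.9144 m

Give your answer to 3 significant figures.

3.86×10⁴ mg/yd × 10⁻⁶ kg/mg ÷ 0.9144 m/yd = 0.0422135 kg/m
0.0422135 kg/m ÷ 6.47989×10⁻⁵ kg/grain × 1609.34 m/mi = 1.04841×10⁶ grain/mi

1.05×10⁶ grain/mi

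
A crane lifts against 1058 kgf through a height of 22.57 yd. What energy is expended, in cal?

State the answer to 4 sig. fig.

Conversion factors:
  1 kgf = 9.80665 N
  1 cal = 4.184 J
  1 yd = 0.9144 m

5.118×10⁴ cal

1058 kgf × 9.80665 = 10375.4 N
22.57 yd × 0.9144 = 20.638 m
W = F × d = 10375.4 N × 20.638 m = 214128 J
214128 J ÷ (4.184 J/cal) = 51177.8 cal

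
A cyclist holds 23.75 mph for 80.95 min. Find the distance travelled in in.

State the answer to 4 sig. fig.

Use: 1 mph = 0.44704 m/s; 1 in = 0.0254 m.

2.030×10⁶ in

23.75 mph × 0.44704 = 10.6172 m/s
80.95 min × 60 = 4857 s
d = v × t = 10.6172 m/s × 4857 s = 51567.7 m
51567.7 m ÷ (0.0254 m/in) = 2.03022×10⁶ in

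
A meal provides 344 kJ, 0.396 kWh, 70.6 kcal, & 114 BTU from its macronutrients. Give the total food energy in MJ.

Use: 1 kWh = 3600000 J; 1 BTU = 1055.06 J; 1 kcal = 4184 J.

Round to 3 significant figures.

2.19 MJ

344 kJ × 1000 = 344000 J
0.396 kWh × 3600000 = 1.4256×10⁶ J
70.6 kcal × 4184 = 295390 J
114 BTU × 1055.06 = 120277 J
Combined: 344000 + 1.4256×10⁶ + 295390 + 120277 = 2.18527×10⁶ J
In MJ: 2.18527×10⁶ / 1000000 = 2.18527 MJ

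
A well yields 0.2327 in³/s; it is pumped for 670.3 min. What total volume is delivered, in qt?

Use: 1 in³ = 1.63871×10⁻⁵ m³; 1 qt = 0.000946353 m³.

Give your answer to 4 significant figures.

162.1 qt

0.2327 in³/s → 3.81328×10⁻⁶ m³/s
670.3 min → 40218 s
V = Q × t = 3.81328×10⁻⁶ × 40218 = 0.153362 m³
In qt: 0.153362 / 0.000946353 = 162.056 qt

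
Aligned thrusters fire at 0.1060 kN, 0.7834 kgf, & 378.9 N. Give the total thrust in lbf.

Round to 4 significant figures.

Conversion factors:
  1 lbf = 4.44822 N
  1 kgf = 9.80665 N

0.1060 kN × 1000 = 106 N
0.7834 kgf × 9.80665 = 7.68253 N
378.9 N (already N)
Total: 106 + 7.68253 + 378.9 = 492.583 N
In lbf: 492.583 / 4.44822 = 110.737 lbf

110.7 lbf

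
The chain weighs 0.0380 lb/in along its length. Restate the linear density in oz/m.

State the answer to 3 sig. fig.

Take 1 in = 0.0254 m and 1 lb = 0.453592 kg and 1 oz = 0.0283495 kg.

0.0380 lb/in × 0.453592 kg/lb ÷ 0.0254 m/in = 0.678602 kg/m
0.678602 kg/m ÷ 0.0283495 kg/oz = 23.937 oz/m

23.9 oz/m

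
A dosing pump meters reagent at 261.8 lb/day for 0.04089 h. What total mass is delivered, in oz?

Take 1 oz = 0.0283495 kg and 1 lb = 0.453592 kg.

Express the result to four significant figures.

261.8 lb/day → 0.00137443 kg/s
0.04089 h → 147.204 s
m = ṁ × t = 0.00137443 × 147.204 = 0.202322 kg
In oz: 0.202322 / 0.0283495 = 7.1367 oz

7.137 oz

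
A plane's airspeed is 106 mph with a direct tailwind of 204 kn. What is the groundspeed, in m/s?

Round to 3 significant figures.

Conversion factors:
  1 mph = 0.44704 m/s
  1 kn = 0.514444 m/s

152 m/s

106 mph × 0.44704 = 47.3862 m/s
204 kn × 0.514444 = 104.947 m/s
Total: 47.3862 + 104.947 = 152.333 m/s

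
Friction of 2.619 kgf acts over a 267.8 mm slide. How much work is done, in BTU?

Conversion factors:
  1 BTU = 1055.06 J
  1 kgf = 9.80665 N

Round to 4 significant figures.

0.006519 BTU

2.619 kgf × 9.80665 = 25.6836 N
267.8 mm × 0.001 = 0.2678 m
W = F × d = 25.6836 N × 0.2678 m = 6.87807 J
6.87807 J ÷ (1055.06 J/BTU) = 0.00651913 BTU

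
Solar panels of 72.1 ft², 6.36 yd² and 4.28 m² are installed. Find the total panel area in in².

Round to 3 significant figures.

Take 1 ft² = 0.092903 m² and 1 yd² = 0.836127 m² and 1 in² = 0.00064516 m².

2.53×10⁴ in²

72.1 ft² × 0.092903 → 6.69831 m²
6.36 yd² × 0.836127 → 5.31777 m²
4.28 m² (already m²)
Combined: 6.69831 + 5.31777 + 4.28 = 16.2961 m²
In in²: 16.2961 / 0.00064516 = 25259 in²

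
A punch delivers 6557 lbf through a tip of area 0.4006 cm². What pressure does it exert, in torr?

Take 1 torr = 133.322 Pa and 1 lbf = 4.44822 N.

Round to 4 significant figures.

6557 lbf × 4.44822 = 29167 N
0.4006 cm² × 0.0001 = 4.006×10⁻⁵ m²
P = F / A = 29167 N / 4.006×10⁻⁵ m² = 7.28083×10⁸ Pa
7.28083×10⁸ Pa ÷ (133.322 Pa/torr) = 5.46109×10⁶ torr

5.461×10⁶ torr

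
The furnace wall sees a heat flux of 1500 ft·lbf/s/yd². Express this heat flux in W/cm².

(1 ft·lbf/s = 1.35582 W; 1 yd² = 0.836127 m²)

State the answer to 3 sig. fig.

1500 ft·lbf/s/yd² × 1.35582 W/ft·lbf/s ÷ 0.836127 m²/yd² = 2432.32 W/m²
2432.32 W/m² × 0.0001 m²/cm² = 0.243232 W/cm²

0.243 W/cm²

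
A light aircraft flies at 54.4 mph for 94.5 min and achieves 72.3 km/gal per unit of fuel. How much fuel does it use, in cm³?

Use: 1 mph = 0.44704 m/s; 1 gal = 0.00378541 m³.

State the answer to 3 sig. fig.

7220 cm³

54.4 mph → 24.319 m/s
94.5 min → 5670 s
d = v × t = 24.319 × 5670 = 137889 m
72.3 km/gal → 1.90996×10⁷ m/m³
V = d / (distance per unit fuel) = 137889 / 1.90996×10⁷ = 0.00721947 m³
In cm³: 0.00721947 / 10⁻⁶ = 7219.47 cm³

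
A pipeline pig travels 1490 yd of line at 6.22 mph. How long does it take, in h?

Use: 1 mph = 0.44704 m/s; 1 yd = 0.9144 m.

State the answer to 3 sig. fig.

0.136 h

1490 yd × 0.9144 = 1362.46 m
6.22 mph × 0.44704 = 2.78059 m/s
t = d / v = 1362.46 m / 2.78059 m/s = 489.99 s
489.99 s ÷ (3600 s/h) = 0.136108 h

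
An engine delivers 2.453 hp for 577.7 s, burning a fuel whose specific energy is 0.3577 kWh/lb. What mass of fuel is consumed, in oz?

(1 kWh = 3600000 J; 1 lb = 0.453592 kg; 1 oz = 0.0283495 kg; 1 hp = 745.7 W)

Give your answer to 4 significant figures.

2.453 hp → 1829.2 W
E = P × t = 1829.2 × 577.7 = 1.05673×10⁶ J
0.3577 kWh/lb → 2.83894×10⁶ J/kg
m = E / e_s = 1.05673×10⁶ / 2.83894×10⁶ = 0.372227 kg
In oz: 0.372227 / 0.0283495 = 13.1299 oz

13.13 oz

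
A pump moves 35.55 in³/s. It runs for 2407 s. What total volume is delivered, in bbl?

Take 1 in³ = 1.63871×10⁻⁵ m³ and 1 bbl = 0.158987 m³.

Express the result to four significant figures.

8.820 bbl

35.55 in³/s → 5.82561×10⁻⁴ m³/s
V = Q × t = 5.82561×10⁻⁴ × 2407 = 1.40222 m³
In bbl: 1.40222 / 0.158987 = 8.81971 bbl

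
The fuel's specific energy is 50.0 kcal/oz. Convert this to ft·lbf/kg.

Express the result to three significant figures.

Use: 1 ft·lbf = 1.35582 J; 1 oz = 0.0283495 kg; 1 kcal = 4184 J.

50.0 kcal/oz × 4184 J/kcal ÷ 0.0283495 kg/oz = 7.37932×10⁶ J/kg
7.37932×10⁶ J/kg ÷ 1.35582 J/ft·lbf = 5.4427×10⁶ ft·lbf/kg

5.44×10⁶ ft·lbf/kg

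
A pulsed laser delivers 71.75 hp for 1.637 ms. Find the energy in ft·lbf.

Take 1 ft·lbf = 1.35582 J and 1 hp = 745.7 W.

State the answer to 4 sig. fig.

64.60 ft·lbf

71.75 hp × 745.7 → 53504 W
1.637 ms × 0.001 → 0.001637 s
E = P × t = 53504 W × 0.001637 s = 87.586 J
87.586 J ÷ (1.35582 J/ft·lbf) = 64.6 ft·lbf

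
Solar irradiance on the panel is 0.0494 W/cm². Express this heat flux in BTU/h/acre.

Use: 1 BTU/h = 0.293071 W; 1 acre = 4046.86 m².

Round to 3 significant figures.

6.82×10⁶ BTU/h/acre

0.0494 W/cm² ÷ 0.0001 m²/cm² = 494 W/m²
494 W/m² ÷ 0.293071 W/BTU/h × 4046.86 m²/acre = 6.82138×10⁶ BTU/h/acre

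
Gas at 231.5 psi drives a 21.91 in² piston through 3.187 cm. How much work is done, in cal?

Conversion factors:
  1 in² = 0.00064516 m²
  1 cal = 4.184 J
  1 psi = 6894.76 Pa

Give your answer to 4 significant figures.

171.9 cal

231.5 psi → 1.59614×10⁶ Pa
21.91 in² → 0.0141355 m²
F = P × A = 1.59614×10⁶ × 0.0141355 = 22562.2 N
3.187 cm → 0.03187 m
W = F × d = 22562.2 × 0.03187 = 719.057 J
In cal: 719.057 / 4.184 = 171.859 cal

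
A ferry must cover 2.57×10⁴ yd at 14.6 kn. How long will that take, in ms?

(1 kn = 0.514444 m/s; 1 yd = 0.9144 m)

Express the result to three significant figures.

3.13×10⁶ ms

2.57×10⁴ yd × 0.9144 = 23500.1 m
14.6 kn × 0.514444 = 7.51088 m/s
t = d / v = 23500.1 m / 7.51088 m/s = 3128.81 s
3128.81 s ÷ (0.001 s/ms) = 3.12881×10⁶ ms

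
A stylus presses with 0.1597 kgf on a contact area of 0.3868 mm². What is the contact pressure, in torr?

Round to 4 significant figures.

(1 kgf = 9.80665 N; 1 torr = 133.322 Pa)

0.1597 kgf × 9.80665 = 1.56612 N
0.3868 mm² × 10⁻⁶ = 3.868×10⁻⁷ m²
P = F / A = 1.56612 N / 3.868×10⁻⁷ m² = 4.04891×10⁶ Pa
4.04891×10⁶ Pa ÷ (133.322 Pa/torr) = 30369.4 torr

3.037×10⁴ torr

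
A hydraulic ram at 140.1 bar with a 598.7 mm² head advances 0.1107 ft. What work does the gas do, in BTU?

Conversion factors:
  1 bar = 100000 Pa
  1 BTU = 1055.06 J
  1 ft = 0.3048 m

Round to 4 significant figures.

140.1 bar → 1.401×10⁷ Pa
598.7 mm² → 5.987×10⁻⁴ m²
F = P × A = 1.401×10⁷ × 5.987×10⁻⁴ = 8387.79 N
0.1107 ft → 0.0337414 m
W = F × d = 8387.79 × 0.0337414 = 283.016 J
In BTU: 283.016 / 1055.06 = 0.268246 BTU

0.2682 BTU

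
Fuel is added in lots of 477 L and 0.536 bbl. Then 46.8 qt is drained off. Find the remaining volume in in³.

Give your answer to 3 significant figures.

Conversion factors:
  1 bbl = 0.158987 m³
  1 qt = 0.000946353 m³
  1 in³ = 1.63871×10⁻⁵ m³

477 L × 0.001 → 0.477 m³
0.536 bbl × 0.158987 → 0.085217 m³
46.8 qt × 0.000946353 → 0.0442893 m³
Sum: 0.477 + 0.085217 − 0.0442893 = 0.517928 m³
In in³: 0.517928 / 1.63871×10⁻⁵ = 31605.8 in³

3.16×10⁴ in³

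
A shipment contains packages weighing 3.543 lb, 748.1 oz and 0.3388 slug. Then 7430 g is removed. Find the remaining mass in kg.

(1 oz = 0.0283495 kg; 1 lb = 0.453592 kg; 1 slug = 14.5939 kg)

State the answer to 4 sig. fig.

20.33 kg

3.543 lb × 0.453592 = 1.60708 kg
748.1 oz × 0.0283495 = 21.2083 kg
0.3388 slug × 14.5939 = 4.94441 kg
7430 g × 0.001 = 7.43 kg
Result: 1.60708 + 21.2083 + 4.94441 − 7.43 = 20.3298 kg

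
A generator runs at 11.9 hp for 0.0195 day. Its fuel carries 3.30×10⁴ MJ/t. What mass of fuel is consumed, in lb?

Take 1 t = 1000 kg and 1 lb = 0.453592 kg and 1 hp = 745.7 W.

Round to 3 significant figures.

11.9 hp → 8873.83 W
0.0195 day → 1684.8 s
E = P × t = 8873.83 × 1684.8 = 1.49506×10⁷ J
3.30×10⁴ MJ/t → 3.3×10⁷ J/kg
m = E / e_s = 1.49506×10⁷ / 3.3×10⁷ = 0.453048 kg
In lb: 0.453048 / 0.453592 = 0.998801 lb

0.999 lb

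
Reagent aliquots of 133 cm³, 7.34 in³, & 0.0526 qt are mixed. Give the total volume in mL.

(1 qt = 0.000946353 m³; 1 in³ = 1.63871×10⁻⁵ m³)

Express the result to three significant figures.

303 mL

133 cm³ × 10⁻⁶ → 1.33×10⁻⁴ m³
7.34 in³ × 1.63871×10⁻⁵ → 1.20281×10⁻⁴ m³
0.0526 qt × 0.000946353 → 4.97782×10⁻⁵ m³
Sum: 1.33×10⁻⁴ + 1.20281×10⁻⁴ + 4.97782×10⁻⁵ = 3.03059×10⁻⁴ m³
In mL: 3.03059×10⁻⁴ / 10⁻⁶ = 303.059 mL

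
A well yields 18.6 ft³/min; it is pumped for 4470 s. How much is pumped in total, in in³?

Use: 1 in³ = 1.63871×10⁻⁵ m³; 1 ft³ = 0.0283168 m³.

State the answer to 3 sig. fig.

2.39×10⁶ in³

18.6 ft³/min → 0.00877821 m³/s
V = Q × t = 0.00877821 × 4470 = 39.2386 m³
In in³: 39.2386 / 1.63871×10⁻⁵ = 2.39448×10⁶ in³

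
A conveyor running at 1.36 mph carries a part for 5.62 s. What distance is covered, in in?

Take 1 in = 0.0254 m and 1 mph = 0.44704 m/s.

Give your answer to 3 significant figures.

1.36 mph × 0.44704 → 0.607974 m/s
d = v × t = 0.607974 m/s × 5.62 s = 3.41681 m
3.41681 m ÷ (0.0254 m/in) = 134.52 in

135 in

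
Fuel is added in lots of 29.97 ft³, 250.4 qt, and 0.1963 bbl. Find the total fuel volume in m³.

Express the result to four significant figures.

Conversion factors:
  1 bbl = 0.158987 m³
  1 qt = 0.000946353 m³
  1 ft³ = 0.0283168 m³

1.117 m³

29.97 ft³ × 0.0283168 = 0.848654 m³
250.4 qt × 0.000946353 = 0.236967 m³
0.1963 bbl × 0.158987 = 0.0312091 m³
Sum: 0.848654 + 0.236967 + 0.0312091 = 1.11683 m³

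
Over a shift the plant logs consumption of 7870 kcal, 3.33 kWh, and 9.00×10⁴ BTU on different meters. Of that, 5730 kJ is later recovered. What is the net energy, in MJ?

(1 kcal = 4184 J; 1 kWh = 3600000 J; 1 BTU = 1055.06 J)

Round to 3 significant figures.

7870 kcal × 4184 = 3.29281×10⁷ J
3.33 kWh × 3600000 = 1.1988×10⁷ J
9.00×10⁴ BTU × 1055.06 = 9.49554×10⁷ J
5730 kJ × 1000 = 5.73×10⁶ J
Result: 3.29281×10⁷ + 1.1988×10⁷ + 9.49554×10⁷ − 5.73×10⁶ = 1.34142×10⁸ J
In MJ: 1.34142×10⁸ / 1000000 = 134.142 MJ

134 MJ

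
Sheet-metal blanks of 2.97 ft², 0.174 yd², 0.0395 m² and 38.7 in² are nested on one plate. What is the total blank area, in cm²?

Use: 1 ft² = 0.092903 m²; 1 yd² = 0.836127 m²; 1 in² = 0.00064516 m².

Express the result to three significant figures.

4860 cm²

2.97 ft² × 0.092903 = 0.275922 m²
0.174 yd² × 0.836127 = 0.145486 m²
0.0395 m² (already m²)
38.7 in² × 0.00064516 = 0.0249677 m²
Combined: 0.275922 + 0.145486 + 0.0395 + 0.0249677 = 0.485876 m²
In cm²: 0.485876 / 0.0001 = 4858.76 cm²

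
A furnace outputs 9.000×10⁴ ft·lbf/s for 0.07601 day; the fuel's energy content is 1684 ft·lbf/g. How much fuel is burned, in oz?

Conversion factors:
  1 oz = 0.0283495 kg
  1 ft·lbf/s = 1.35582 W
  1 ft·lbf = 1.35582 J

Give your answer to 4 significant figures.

1.238×10⁴ oz

9.000×10⁴ ft·lbf/s → 122024 W
0.07601 day → 6567.26 s
E = P × t = 122024 × 6567.26 = 8.01363×10⁸ J
1684 ft·lbf/g → 2.2832×10⁶ J/kg
m = E / e_s = 8.01363×10⁸ / 2.2832×10⁶ = 350.982 kg
In oz: 350.982 / 0.0283495 = 12380.5 oz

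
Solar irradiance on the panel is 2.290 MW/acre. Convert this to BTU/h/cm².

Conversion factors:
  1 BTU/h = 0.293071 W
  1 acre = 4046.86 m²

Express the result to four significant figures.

0.1931 BTU/h/cm²

2.290 MW/acre × 1000000 W/MW ÷ 4046.86 m²/acre = 565.871 W/m²
565.871 W/m² ÷ 0.293071 W/BTU/h × 0.0001 m²/cm² = 0.193083 BTU/h/cm²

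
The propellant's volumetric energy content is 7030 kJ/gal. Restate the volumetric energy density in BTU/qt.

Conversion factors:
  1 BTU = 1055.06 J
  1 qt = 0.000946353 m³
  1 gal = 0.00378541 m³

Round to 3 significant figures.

1670 BTU/qt

7030 kJ/gal × 1000 J/kJ ÷ 0.00378541 m³/gal = 1.85713×10⁹ J/m³
1.85713×10⁹ J/m³ ÷ 1055.06 J/BTU × 0.000946353 m³/qt = 1665.78 BTU/qt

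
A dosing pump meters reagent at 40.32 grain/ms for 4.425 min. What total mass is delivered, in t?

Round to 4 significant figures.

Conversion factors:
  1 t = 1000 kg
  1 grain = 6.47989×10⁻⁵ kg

0.6937 t

40.32 grain/ms → 2.61269 kg/s
4.425 min → 265.5 s
m = ṁ × t = 2.61269 × 265.5 = 693.669 kg
In t: 693.669 / 1000 = 0.693669 t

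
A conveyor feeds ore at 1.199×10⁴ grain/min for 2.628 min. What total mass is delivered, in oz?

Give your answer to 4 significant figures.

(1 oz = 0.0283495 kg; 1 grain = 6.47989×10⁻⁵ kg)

72.02 oz

1.199×10⁴ grain/min → 0.012949 kg/s
2.628 min → 157.68 s
m = ṁ × t = 0.012949 × 157.68 = 2.0418 kg
In oz: 2.0418 / 0.0283495 = 72.0224 oz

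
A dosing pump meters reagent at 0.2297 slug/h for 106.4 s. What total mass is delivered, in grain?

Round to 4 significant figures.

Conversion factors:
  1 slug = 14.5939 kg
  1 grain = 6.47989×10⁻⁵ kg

1529 grain

0.2297 slug/h → 9.31172×10⁻⁴ kg/s
m = ṁ × t = 9.31172×10⁻⁴ × 106.4 = 0.0990767 kg
In grain: 0.0990767 / 6.47989×10⁻⁵ = 1528.99 grain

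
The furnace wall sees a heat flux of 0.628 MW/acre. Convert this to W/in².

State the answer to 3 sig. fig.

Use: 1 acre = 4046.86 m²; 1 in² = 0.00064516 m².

0.100 W/in²

0.628 MW/acre × 1000000 W/MW ÷ 4046.86 m²/acre = 155.182 W/m²
155.182 W/m² × 0.00064516 m²/in² = 0.100117 W/in²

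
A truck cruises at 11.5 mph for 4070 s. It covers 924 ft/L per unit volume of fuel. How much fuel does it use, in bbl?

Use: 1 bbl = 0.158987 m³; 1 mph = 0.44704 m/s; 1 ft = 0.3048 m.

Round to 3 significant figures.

11.5 mph → 5.14096 m/s
d = v × t = 5.14096 × 4070 = 20923.7 m
924 ft/L → 281635 m/m³
V = d / (distance per unit fuel) = 20923.7 / 281635 = 0.0742937 m³
In bbl: 0.0742937 / 0.158987 = 0.467294 bbl

0.467 bbl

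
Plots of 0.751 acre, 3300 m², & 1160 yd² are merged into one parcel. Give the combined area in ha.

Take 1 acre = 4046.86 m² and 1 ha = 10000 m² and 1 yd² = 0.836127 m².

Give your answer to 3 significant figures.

0.731 ha

0.751 acre × 4046.86 = 3039.19 m²
3300 m² (already m²)
1160 yd² × 0.836127 = 969.907 m²
Total: 3039.19 + 3300 + 969.907 = 7309.1 m²
In ha: 7309.1 / 10000 = 0.73091 ha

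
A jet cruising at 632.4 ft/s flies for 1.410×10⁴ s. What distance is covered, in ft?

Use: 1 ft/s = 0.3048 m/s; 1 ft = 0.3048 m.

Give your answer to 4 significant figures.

632.4 ft/s × 0.3048 → 192.756 m/s
d = v × t = 192.756 m/s × 14100 s = 2.71786×10⁶ m
2.71786×10⁶ m ÷ (0.3048 m/ft) = 8.91686×10⁶ ft

8.917×10⁶ ft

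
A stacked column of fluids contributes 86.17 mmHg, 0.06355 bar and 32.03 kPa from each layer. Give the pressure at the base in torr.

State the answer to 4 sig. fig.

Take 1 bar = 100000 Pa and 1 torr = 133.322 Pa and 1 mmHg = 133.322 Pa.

374.1 torr

86.17 mmHg × 133.322 = 11488.4 Pa
0.06355 bar × 100000 = 6355 Pa
32.03 kPa × 1000 = 32030 Pa
Combined: 11488.4 + 6355 + 32030 = 49873.4 Pa
In torr: 49873.4 / 133.322 = 374.082 torr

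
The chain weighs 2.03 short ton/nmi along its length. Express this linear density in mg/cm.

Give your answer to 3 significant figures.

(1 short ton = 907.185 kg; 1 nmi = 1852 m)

9940 mg/cm

2.03 short ton/nmi × 907.185 kg/short ton ÷ 1852 m/nmi = 0.994377 kg/m
0.994377 kg/m ÷ 10⁻⁶ kg/mg × 0.01 m/cm = 9943.77 mg/cm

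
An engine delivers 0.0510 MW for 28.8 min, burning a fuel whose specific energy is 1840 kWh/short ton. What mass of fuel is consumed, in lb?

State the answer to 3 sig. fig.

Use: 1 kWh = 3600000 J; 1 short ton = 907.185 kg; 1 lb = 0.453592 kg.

0.0510 MW → 51000 W
28.8 min → 1728 s
E = P × t = 51000 × 1728 = 8.8128×10⁷ J
1840 kWh/short ton → 7.30171×10⁶ J/kg
m = E / e_s = 8.8128×10⁷ / 7.30171×10⁶ = 12.0695 kg
In lb: 12.0695 / 0.453592 = 26.6087 lb

26.6 lb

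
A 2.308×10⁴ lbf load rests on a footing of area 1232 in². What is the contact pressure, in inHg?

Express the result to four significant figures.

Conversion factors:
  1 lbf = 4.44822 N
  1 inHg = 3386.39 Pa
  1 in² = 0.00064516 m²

2.308×10⁴ lbf × 4.44822 → 102665 N
1232 in² × 0.00064516 → 0.794837 m²
P = F / A = 102665 N / 0.794837 m² = 129165 Pa
129165 Pa ÷ (3386.39 Pa/inHg) = 38.1424 inHg

38.14 inHg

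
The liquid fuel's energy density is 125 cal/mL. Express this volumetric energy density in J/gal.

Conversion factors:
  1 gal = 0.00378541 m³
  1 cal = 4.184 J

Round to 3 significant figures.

1.98×10⁶ J/gal

125 cal/mL × 4.184 J/cal ÷ 10⁻⁶ m³/mL = 5.23×10⁸ J/m³
5.23×10⁸ J/m³ × 0.00378541 m³/gal = 1.97977×10⁶ J/gal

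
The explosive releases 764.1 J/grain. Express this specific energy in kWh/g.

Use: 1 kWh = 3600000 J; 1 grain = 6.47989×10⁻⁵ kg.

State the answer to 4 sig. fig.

0.003276 kWh/g

764.1 J/grain ÷ 6.47989×10⁻⁵ kg/grain = 1.17919×10⁷ J/kg
1.17919×10⁷ J/kg ÷ 3600000 J/kWh × 0.001 kg/g = 0.00327553 kWh/g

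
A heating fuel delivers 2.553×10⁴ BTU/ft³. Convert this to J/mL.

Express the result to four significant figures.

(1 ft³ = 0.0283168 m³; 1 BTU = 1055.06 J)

951.2 J/mL

2.553×10⁴ BTU/ft³ × 1055.06 J/BTU ÷ 0.0283168 m³/ft³ = 9.51226×10⁸ J/m³
9.51226×10⁸ J/m³ × 10⁻⁶ m³/mL = 951.226 J/mL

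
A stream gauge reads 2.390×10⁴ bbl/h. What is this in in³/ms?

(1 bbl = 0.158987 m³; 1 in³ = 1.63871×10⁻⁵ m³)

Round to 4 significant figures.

64.41 in³/ms

2.390×10⁴ bbl/h × 0.158987 m³/bbl ÷ 3600 s/h = 1.0555 m³/s
1.0555 m³/s ÷ 1.63871×10⁻⁵ m³/in³ × 0.001 s/ms = 64.4104 in³/ms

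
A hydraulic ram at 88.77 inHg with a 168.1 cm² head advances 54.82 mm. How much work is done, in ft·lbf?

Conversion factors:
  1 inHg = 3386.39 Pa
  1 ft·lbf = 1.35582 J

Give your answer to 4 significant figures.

88.77 inHg → 300610 Pa
168.1 cm² → 0.01681 m²
F = P × A = 300610 × 0.01681 = 5053.25 N
54.82 mm → 0.05482 m
W = F × d = 5053.25 × 0.05482 = 277.019 J
In ft·lbf: 277.019 / 1.35582 = 204.318 ft·lbf

204.3 ft·lbf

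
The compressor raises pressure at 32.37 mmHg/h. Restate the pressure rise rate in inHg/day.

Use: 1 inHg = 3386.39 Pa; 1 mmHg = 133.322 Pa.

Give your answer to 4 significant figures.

30.59 inHg/day

32.37 mmHg/h × 133.322 Pa/mmHg ÷ 3600 s/h = 1.19879 Pa/s
1.19879 Pa/s ÷ 3386.39 Pa/inHg × 86400 s/day = 30.5858 inHg/day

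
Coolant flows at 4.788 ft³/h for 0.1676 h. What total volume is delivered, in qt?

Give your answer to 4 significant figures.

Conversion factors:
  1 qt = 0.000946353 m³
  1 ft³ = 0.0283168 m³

4.788 ft³/h → 3.76613×10⁻⁵ m³/s
0.1676 h → 603.36 s
V = Q × t = 3.76613×10⁻⁵ × 603.36 = 0.0227233 m³
In qt: 0.0227233 / 0.000946353 = 24.0114 qt

24.01 qt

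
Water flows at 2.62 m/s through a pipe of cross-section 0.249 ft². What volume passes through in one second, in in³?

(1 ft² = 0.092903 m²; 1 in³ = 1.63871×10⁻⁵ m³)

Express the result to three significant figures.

0.249 ft² × 0.092903 → 0.0231328 m²
V = v × A × t = 2.62 m/s × 0.0231328 m² × 1 s = 0.0606079 m³
0.0606079 m³ ÷ (1.63871×10⁻⁵ m³/in³) = 3698.51 in³

3700 in³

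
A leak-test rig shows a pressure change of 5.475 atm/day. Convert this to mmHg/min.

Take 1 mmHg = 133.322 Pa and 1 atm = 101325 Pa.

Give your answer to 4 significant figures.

2.890 mmHg/min

5.475 atm/day × 101325 Pa/atm ÷ 86400 s/day = 6.42077 Pa/s
6.42077 Pa/s ÷ 133.322 Pa/mmHg × 60 s/min = 2.88959 mmHg/min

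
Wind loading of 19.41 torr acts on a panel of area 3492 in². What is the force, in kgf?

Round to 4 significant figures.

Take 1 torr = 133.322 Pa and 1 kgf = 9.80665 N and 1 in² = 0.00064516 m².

594.5 kgf

19.41 torr × 133.322 → 2587.78 Pa
3492 in² × 0.00064516 → 2.2529 m²
F = P × A = 2587.78 Pa × 2.2529 m² = 5830.01 N
5830.01 N ÷ (9.80665 N/kgf) = 594.496 kgf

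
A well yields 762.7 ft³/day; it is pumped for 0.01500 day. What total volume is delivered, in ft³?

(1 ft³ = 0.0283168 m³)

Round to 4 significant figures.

11.44 ft³

762.7 ft³/day → 2.49968×10⁻⁴ m³/s
0.01500 day → 1296 s
V = Q × t = 2.49968×10⁻⁴ × 1296 = 0.323959 m³
In ft³: 0.323959 / 0.0283168 = 11.4405 ft³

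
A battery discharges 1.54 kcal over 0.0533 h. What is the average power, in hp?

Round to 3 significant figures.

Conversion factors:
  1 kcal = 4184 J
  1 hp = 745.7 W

0.0450 hp

1.54 kcal × 4184 = 6443.36 J
0.0533 h × 3600 = 191.88 s
P = E / t = 6443.36 J / 191.88 s = 33.5802 W
33.5802 W ÷ (745.7 W/hp) = 0.0450318 hp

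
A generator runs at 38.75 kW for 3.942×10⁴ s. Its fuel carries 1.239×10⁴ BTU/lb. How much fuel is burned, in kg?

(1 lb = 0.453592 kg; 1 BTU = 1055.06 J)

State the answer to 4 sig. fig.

53.00 kg

38.75 kW → 38750 W
E = P × t = 38750 × 39420 = 1.52752×10⁹ J
1.239×10⁴ BTU/lb → 2.88193×10⁷ J/kg
m = E / e_s = 1.52752×10⁹ / 2.88193×10⁷ = 53.0034 kg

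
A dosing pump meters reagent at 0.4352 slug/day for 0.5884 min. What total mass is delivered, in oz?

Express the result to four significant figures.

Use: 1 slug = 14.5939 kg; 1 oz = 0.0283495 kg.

0.4352 slug/day → 7.351×10⁻⁵ kg/s
0.5884 min → 35.304 s
m = ṁ × t = 7.351×10⁻⁵ × 35.304 = 0.0025952 kg
In oz: 0.0025952 / 0.0283495 = 0.0915431 oz

0.09154 oz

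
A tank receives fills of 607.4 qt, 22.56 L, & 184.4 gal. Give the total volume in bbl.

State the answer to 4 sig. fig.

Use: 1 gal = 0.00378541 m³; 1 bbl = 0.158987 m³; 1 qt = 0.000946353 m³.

607.4 qt × 0.000946353 = 0.574815 m³
22.56 L × 0.001 = 0.02256 m³
184.4 gal × 0.00378541 = 0.69803 m³
Sum: 0.574815 + 0.02256 + 0.69803 = 1.2954 m³
In bbl: 1.2954 / 0.158987 = 8.14784 bbl

8.148 bbl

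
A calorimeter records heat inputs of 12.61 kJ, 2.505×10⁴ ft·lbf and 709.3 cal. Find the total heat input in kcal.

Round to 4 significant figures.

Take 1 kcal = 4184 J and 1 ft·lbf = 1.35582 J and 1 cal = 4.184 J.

11.84 kcal

12.61 kJ × 1000 = 12610 J
2.505×10⁴ ft·lbf × 1.35582 = 33963.3 J
709.3 cal × 4.184 = 2967.71 J
Combined: 12610 + 33963.3 + 2967.71 = 49541 J
In kcal: 49541 / 4184 = 11.8406 kcal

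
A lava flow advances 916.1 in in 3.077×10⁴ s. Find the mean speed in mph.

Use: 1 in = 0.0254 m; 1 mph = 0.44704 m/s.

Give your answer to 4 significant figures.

0.001692 mph

916.1 in × 0.0254 = 23.2689 m
v = d / t = 23.2689 m / 30770 s = 7.5622×10⁻⁴ m/s
7.5622×10⁻⁴ m/s ÷ (0.44704 m/s/mph) = 0.00169162 mph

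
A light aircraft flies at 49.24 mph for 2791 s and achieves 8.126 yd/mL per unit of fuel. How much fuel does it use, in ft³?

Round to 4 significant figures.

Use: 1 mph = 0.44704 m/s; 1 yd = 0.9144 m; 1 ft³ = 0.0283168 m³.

49.24 mph → 22.0122 m/s
d = v × t = 22.0122 × 2791 = 61436.1 m
8.126 yd/mL → 7.43041×10⁶ m/m³
V = d / (distance per unit fuel) = 61436.1 / 7.43041×10⁶ = 0.0082682 m³
In ft³: 0.0082682 / 0.0283168 = 0.291989 ft³

0.2920 ft³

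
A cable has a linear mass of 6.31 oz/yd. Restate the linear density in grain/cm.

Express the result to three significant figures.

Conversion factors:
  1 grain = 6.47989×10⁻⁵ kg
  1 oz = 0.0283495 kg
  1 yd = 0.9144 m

6.31 oz/yd × 0.0283495 kg/oz ÷ 0.9144 m/yd = 0.195631 kg/m
0.195631 kg/m ÷ 6.47989×10⁻⁵ kg/grain × 0.01 m/cm = 30.1905 grain/cm

30.2 grain/cm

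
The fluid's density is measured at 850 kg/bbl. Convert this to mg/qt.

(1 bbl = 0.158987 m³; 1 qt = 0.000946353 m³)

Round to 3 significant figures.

5.06×10⁶ mg/qt

850 kg/bbl ÷ 0.158987 m³/bbl = 5346.35 kg/m³
5346.35 kg/m³ ÷ 10⁻⁶ kg/mg × 0.000946353 m³/qt = 5.05953×10⁶ mg/qt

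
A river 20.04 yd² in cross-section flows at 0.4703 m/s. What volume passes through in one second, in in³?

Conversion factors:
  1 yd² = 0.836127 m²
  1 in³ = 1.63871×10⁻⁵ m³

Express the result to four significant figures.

20.04 yd² × 0.836127 = 16.756 m²
V = v × A × t = 0.4703 m/s × 16.756 m² × 1 s = 7.88035 m³
7.88035 m³ ÷ (1.63871×10⁻⁵ m³/in³) = 480887 in³

4.809×10⁵ in³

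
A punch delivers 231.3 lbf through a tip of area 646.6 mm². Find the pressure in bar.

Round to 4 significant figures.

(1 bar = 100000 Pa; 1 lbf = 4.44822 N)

15.91 bar

231.3 lbf × 4.44822 = 1028.87 N
646.6 mm² × 10⁻⁶ = 6.466×10⁻⁴ m²
P = F / A = 1028.87 N / 6.466×10⁻⁴ m² = 1.5912×10⁶ Pa
1.5912×10⁶ Pa ÷ (100000 Pa/bar) = 15.912 bar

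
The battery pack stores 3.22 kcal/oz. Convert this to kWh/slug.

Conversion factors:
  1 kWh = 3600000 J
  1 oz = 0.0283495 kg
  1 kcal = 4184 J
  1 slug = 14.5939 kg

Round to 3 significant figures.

1.93 kWh/slug

3.22 kcal/oz × 4184 J/kcal ÷ 0.0283495 kg/oz = 475228 J/kg
475228 J/kg ÷ 3600000 J/kWh × 14.5939 kg/slug = 1.92651 kWh/slug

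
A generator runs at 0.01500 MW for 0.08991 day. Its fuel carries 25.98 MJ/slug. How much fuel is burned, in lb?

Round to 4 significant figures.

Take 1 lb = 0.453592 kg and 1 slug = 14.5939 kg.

0.01500 MW → 15000 W
0.08991 day → 7768.22 s
E = P × t = 15000 × 7768.22 = 1.16523×10⁸ J
25.98 MJ/slug → 1.7802×10⁶ J/kg
m = E / e_s = 1.16523×10⁸ / 1.7802×10⁶ = 65.455 kg
In lb: 65.455 / 0.453592 = 144.304 lb

144.3 lb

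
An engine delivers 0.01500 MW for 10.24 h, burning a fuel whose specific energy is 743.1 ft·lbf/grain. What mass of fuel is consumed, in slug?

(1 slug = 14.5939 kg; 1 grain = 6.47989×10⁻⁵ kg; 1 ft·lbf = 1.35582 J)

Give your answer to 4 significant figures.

0.01500 MW → 15000 W
10.24 h → 36864 s
E = P × t = 15000 × 36864 = 5.5296×10⁸ J
743.1 ft·lbf/grain → 1.55483×10⁷ J/kg
m = E / e_s = 5.5296×10⁸ / 1.55483×10⁷ = 35.564 kg
In slug: 35.564 / 14.5939 = 2.43691 slug

2.437 slug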